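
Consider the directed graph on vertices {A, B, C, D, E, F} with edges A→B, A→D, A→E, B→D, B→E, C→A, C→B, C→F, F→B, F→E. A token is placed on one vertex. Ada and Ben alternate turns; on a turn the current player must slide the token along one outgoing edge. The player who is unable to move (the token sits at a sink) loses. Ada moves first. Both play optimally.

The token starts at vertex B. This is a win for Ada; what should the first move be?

Label each position W (a win for the player to move) or L (a loss). A position with no legal move is L; any other position is W exactly when some move reaches an L, and L when every move reaches a W.
Every edge goes from a vertex to one that appears earlier in the order D, E, B, A, F, C, so processing vertices in that order labels each vertex after all of its successors.
D: no outgoing edge → L
E: no outgoing edge → L
B: →E(L), so W
A: →E(L), so W
F: →E(L), so W
C: →F(W), A(W), B(W) — all W, so L
From B, the L positions reachable in one move are: E, D. Any move reaching one of these is winning.

Move to E.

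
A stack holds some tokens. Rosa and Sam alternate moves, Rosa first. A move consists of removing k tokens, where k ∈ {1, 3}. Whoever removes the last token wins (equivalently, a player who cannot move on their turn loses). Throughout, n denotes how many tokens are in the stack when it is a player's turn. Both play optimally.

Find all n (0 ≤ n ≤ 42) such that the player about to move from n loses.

Compute win/loss labels from the base case upward. A position with no move is L. Any other position is W if it can reach an L in one move, else L.
n=0: no move → L
n=1: W (go to 0, an L position)
n=2: L (sole option 1(W) is W)
n=3: W (go to 2, an L position)
n=4: L (options 3(W), 1(W) are all W)
n=5: W (go to 4, an L position)
n=6: L (options 5(W), 3(W) are all W)
n=7: W (go to 6, an L position)
n=8: L (options 7(W), 5(W) are all W)
n=9: W (go to 8, an L position)
n=10: L (options 9(W), 7(W) are all W)
n=11: W (go to 10, an L position)
n=12: L (options 11(W), 9(W) are all W)
n=13: W (go to 12, an L position)
n=14: L (options 13(W), 11(W) are all W)
n=15: W (go to 14, an L position)
n=16: L (options 15(W), 13(W) are all W)
n=17: W (go to 16, an L position)
n=18: L (options 17(W), 15(W) are all W)
n=19: W (go to 18, an L position)
n=20: L (options 19(W), 17(W) are all W)
n=21: W (go to 20, an L position)
n=22: L (options 21(W), 19(W) are all W)
n=23: W (go to 22, an L position)
n=24: L (options 23(W), 21(W) are all W)
n=25: W (go to 24, an L position)
n=26: L (options 25(W), 23(W) are all W)
n=27: W (go to 26, an L position)
n=28: L (options 27(W), 25(W) are all W)
n=29: W (go to 28, an L position)
n=30: L (options 29(W), 27(W) are all W)
n=31: W (go to 30, an L position)
n=32: L (options 31(W), 29(W) are all W)
n=33: W (go to 32, an L position)
n=34: L (options 33(W), 31(W) are all W)
n=35: W (go to 34, an L position)
n=36: L (options 35(W), 33(W) are all W)
n=37: W (go to 36, an L position)
n=38: L (options 37(W), 35(W) are all W)
n=39: W (go to 38, an L position)
n=40: L (options 39(W), 37(W) are all W)
n=41: W (go to 40, an L position)
n=42: L (options 41(W), 39(W) are all W)
Reading off the rows marked L gives the requested list; there are 22 such values of n.

0, 2, 4, 6, 8, 10, 12, 14, 16, 18, 20, 22, 24, 26, 28, 30, 32, 34, 36, 38, 40, 42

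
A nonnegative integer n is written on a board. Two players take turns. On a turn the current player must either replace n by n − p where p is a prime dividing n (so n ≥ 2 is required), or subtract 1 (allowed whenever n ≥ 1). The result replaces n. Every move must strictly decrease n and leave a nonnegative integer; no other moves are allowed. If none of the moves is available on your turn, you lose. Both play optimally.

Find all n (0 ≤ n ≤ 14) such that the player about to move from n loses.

0, 4, 8, 12

Label each position W (a win for the player to move) or L (a loss). A position with no legal move is L; any other position is W exactly when some move reaches an L, and L when every move reaches a W.
n=0: no move → L
n=1: reaches L-position 0 → W
n=2: reaches L-position 0 → W
n=3: reaches L-position 0 → W
n=4: only reaches 2(W), 3(W), all W → L
n=5: reaches L-position 0 → W
n=6: reaches L-position 4 → W
n=7: reaches L-position 0 → W
n=8: only reaches 6(W), 7(W), all W → L
n=9: reaches L-position 8 → W
n=10: reaches L-position 8 → W
n=11: reaches L-position 0 → W
n=12: only reaches 9(W), 10(W), 11(W), all W → L
n=13: reaches L-position 0 → W
n=14: reaches L-position 12 → W
The losing starting values of n are exactly the entries labelled L in this table (4 of them).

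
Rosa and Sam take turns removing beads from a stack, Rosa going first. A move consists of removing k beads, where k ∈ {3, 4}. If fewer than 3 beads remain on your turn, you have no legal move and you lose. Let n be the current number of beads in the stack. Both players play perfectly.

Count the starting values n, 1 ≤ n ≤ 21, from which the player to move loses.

9

Work bottom-up. With no move the player to move loses. Otherwise the position is W if at least one move leads to an L position for the opponent, and L if every move leads to a W.
n=0: no move → L
n=1: no move → L
n=2: no move → L
n=3: reaches L-position 0 → W
n=4: reaches L-position 1 → W
n=5: reaches L-position 2 → W
n=6: reaches L-position 2 → W
n=7: only reaches 4(W), 3(W), all W → L
n=8: only reaches 5(W), 4(W), all W → L
n=9: only reaches 6(W), 5(W), all W → L
n=10: reaches L-position 7 → W
n=11: reaches L-position 8 → W
n=12: reaches L-position 9 → W
n=13: reaches L-position 9 → W
n=14: only reaches 11(W), 10(W), all W → L
n=15: only reaches 12(W), 11(W), all W → L
n=16: only reaches 13(W), 12(W), all W → L
n=17: reaches L-position 14 → W
n=18: reaches L-position 15 → W
n=19: reaches L-position 16 → W
n=20: reaches L-position 16 → W
n=21: only reaches 18(W), 17(W), all W → L
L entries with 1 ≤ n ≤ 21 (n=0 is outside the asked range and is not counted): n = 1, 2, 7, 8, 9, 14, 15, 16, 21; that makes 9.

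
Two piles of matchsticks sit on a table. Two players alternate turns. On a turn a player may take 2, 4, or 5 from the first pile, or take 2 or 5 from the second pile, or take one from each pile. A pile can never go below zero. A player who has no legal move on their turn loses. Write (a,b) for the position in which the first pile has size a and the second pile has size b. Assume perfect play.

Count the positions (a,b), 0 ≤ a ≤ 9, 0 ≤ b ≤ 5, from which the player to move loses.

Classify positions by backward induction: terminal positions (no move available) are L. From any other position, the mover wins iff some move reaches an L.
Every move lowers a or b (never raises either), so fill the grid row by row in increasing a, and left to right within a row: each cell's successors are then already labelled.
      b=0  b=1  b=2  b=3  b=4  b=5
a=0:    L    L    W    W    L    W
a=1:    L    W    W    L    L    W
a=2:    W    W    L    L    W    W
a=3:    W    L    L    W    W    L
a=4:    W    W    W    W    W    L
a=5:    W    W    W    W    W    W
a=6:    W    L    W    W    W    W
a=7:    L    W    W    W    L    W
a=8:    L    W    W    L    L    W
a=9:    W    W    L    L    W    W
Cells with no legal move (terminal, hence L): (0,0), (0,1), (1,0).
The remaining L cells, each justified by listing all of its moves:
(0,4): →(0,2)(W) only, which is W, so L
(1,3): →(1,1)(W), (0,2)(W) — all W, so L
(1,4): →(1,2)(W), (0,3)(W) — all W, so L
(2,2): →(0,2)(W), (2,0)(W), (1,1)(W) — all W, so L
(2,3): →(0,3)(W), (2,1)(W), (1,2)(W) — all W, so L
(3,1): →(1,1)(W), (2,0)(W) — all W, so L
(3,2): →(1,2)(W), (3,0)(W), (2,1)(W) — all W, so L
(3,5): →(1,5)(W), (3,3)(W), (3,0)(W), (2,4)(W) — all W, so L
(4,5): →(2,5)(W), (0,5)(W), (4,3)(W), (4,0)(W), (3,4)(W) — all W, so L
(6,1): →(4,1)(W), (2,1)(W), (1,1)(W), (5,0)(W) — all W, so L
(7,0): →(5,0)(W), (3,0)(W), (2,0)(W) — all W, so L
(7,4): →(5,4)(W), (3,4)(W), (2,4)(W), (7,2)(W), (6,3)(W) — all W, so L
(8,0): →(6,0)(W), (4,0)(W), (3,0)(W) — all W, so L
(8,3): →(6,3)(W), (4,3)(W), (3,3)(W), (8,1)(W), (7,2)(W) — all W, so L
(8,4): →(6,4)(W), (4,4)(W), (3,4)(W), (8,2)(W), (7,3)(W) — all W, so L
(9,2): →(7,2)(W), (5,2)(W), (4,2)(W), (9,0)(W), (8,1)(W) — all W, so L
(9,3): →(7,3)(W), (5,3)(W), (4,3)(W), (9,1)(W), (8,2)(W) — all W, so L
Every other cell has at least one move into one of the L cells above, so it is W.
L cells per row: a=0: 3, a=1: 3, a=2: 2, a=3: 3, a=4: 1, a=5: 0, a=6: 1, a=7: 2, a=8: 3, a=9: 2; total 20.

20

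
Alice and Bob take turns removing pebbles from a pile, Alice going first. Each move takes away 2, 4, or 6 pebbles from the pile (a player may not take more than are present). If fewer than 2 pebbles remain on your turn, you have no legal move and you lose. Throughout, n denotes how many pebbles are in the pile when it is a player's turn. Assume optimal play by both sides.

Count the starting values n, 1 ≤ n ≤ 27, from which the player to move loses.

Label each position W (a win for the player to move) or L (a loss). A position with no legal move is L; any other position is W exactly when some move reaches an L, and L when every move reaches a W.
n=0: no move → L
n=1: no move → L
n=2: W (go to 0, an L position)
n=3: W (go to 1, an L position)
n=4: W (go to 0, an L position)
n=5: W (go to 1, an L position)
n=6: W (go to 0, an L position)
n=7: W (go to 1, an L position)
n=8: L (options 6(W), 4(W), 2(W) are all W)
n=9: L (options 7(W), 5(W), 3(W) are all W)
n=10: W (go to 8, an L position)
n=11: W (go to 9, an L position)
n=12: W (go to 8, an L position)
n=13: W (go to 9, an L position)
n=14: W (go to 8, an L position)
n=15: W (go to 9, an L position)
n=16: L (options 14(W), 12(W), 10(W) are all W)
n=17: L (options 15(W), 13(W), 11(W) are all W)
n=18: W (go to 16, an L position)
n=19: W (go to 17, an L position)
n=20: W (go to 16, an L position)
n=21: W (go to 17, an L position)
n=22: W (go to 16, an L position)
n=23: W (go to 17, an L position)
n=24: L (options 22(W), 20(W), 18(W) are all W)
n=25: L (options 23(W), 21(W), 19(W) are all W)
n=26: W (go to 24, an L position)
n=27: W (go to 25, an L position)
L entries with 1 ≤ n ≤ 27 (n=0 is outside the asked range and is not counted): n = 1, 8, 9, 16, 17, 24, 25; that makes 7.

7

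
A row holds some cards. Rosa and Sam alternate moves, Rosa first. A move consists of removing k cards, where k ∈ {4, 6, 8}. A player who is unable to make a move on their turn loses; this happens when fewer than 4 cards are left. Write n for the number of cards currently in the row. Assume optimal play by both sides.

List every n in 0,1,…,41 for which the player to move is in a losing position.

0, 1, 2, 3, 12, 13, 14, 15, 24, 25, 26, 27, 36, 37, 38, 39

Compute win/loss labels from the base case upward. A position with no move is L. Any other position is W if it can reach an L in one move, else L.
n=0: no move → L
n=1: no move → L
n=2: no move → L
n=3: no move → L
n=4: W (go to 0, an L position)
n=5: W (go to 1, an L position)
n=6: W (go to 2, an L position)
n=7: W (go to 3, an L position)
n=8: W (go to 2, an L position)
n=9: W (go to 3, an L position)
n=10: W (go to 2, an L position)
n=11: W (go to 3, an L position)
n=12: L (options 8(W), 6(W), 4(W) are all W)
n=13: L (options 9(W), 7(W), 5(W) are all W)
n=14: L (options 10(W), 8(W), 6(W) are all W)
n=15: L (options 11(W), 9(W), 7(W) are all W)
n=16: W (go to 12, an L position)
n=17: W (go to 13, an L position)
n=18: W (go to 14, an L position)
n=19: W (go to 15, an L position)
n=20: W (go to 14, an L position)
n=21: W (go to 15, an L position)
n=22: W (go to 14, an L position)
n=23: W (go to 15, an L position)
n=24: L (options 20(W), 18(W), 16(W) are all W)
n=25: L (options 21(W), 19(W), 17(W) are all W)
n=26: L (options 22(W), 20(W), 18(W) are all W)
n=27: L (options 23(W), 21(W), 19(W) are all W)
n=28: W (go to 24, an L position)
n=29: W (go to 25, an L position)
n=30: W (go to 26, an L position)
n=31: W (go to 27, an L position)
n=32: W (go to 26, an L position)
n=33: W (go to 27, an L position)
n=34: W (go to 26, an L position)
n=35: W (go to 27, an L position)
n=36: L (options 32(W), 30(W), 28(W) are all W)
n=37: L (options 33(W), 31(W), 29(W) are all W)
n=38: L (options 34(W), 32(W), 30(W) are all W)
n=39: L (options 35(W), 33(W), 31(W) are all W)
n=40: W (go to 36, an L position)
n=41: W (go to 37, an L position)
The losing starting values of n are exactly the entries labelled L in this table (16 of them).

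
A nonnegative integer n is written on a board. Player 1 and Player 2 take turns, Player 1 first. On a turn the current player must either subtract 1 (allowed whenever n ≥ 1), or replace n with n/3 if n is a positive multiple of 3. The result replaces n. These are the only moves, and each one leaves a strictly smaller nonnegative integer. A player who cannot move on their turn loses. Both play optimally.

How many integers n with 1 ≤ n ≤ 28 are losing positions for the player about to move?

13

Classify positions by backward induction: terminal positions (no move available) are L. From any other position, the mover wins iff some move reaches an L.
n=0: no move → L
n=1: can move to 0, which is L ⇒ W
n=2: the only move is to 1(W), a W ⇒ L
n=3: can move to 2, which is L ⇒ W
n=4: the only move is to 3(W), a W ⇒ L
n=5: can move to 4, which is L ⇒ W
n=6: can move to 2, which is L ⇒ W
n=7: the only move is to 6(W), a W ⇒ L
n=8: can move to 7, which is L ⇒ W
n=9: moves to 3(W), 8(W); every one is W ⇒ L
n=10: can move to 9, which is L ⇒ W
n=11: the only move is to 10(W), a W ⇒ L
n=12: can move to 4, which is L ⇒ W
n=13: the only move is to 12(W), a W ⇒ L
n=14: can move to 13, which is L ⇒ W
n=15: moves to 5(W), 14(W); every one is W ⇒ L
n=16: can move to 15, which is L ⇒ W
n=17: the only move is to 16(W), a W ⇒ L
n=18: can move to 17, which is L ⇒ W
n=19: the only move is to 18(W), a W ⇒ L
n=20: can move to 19, which is L ⇒ W
n=21: can move to 7, which is L ⇒ W
n=22: the only move is to 21(W), a W ⇒ L
n=23: can move to 22, which is L ⇒ W
n=24: moves to 8(W), 23(W); every one is W ⇒ L
n=25: can move to 24, which is L ⇒ W
n=26: the only move is to 25(W), a W ⇒ L
n=27: can move to 9, which is L ⇒ W
n=28: the only move is to 27(W), a W ⇒ L
L entries with 1 ≤ n ≤ 28 (n=0 is outside the asked range and is not counted): n = 2, 4, 7, 9, 11, 13, 15, 17, 19, 22, 24, 26, 28; that makes 13.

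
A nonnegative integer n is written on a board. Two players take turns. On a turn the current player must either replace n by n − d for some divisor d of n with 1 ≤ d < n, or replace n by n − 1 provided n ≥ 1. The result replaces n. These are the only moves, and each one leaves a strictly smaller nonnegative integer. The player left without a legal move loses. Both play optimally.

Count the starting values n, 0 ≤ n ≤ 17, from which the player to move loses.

9

Compute win/loss labels from the base case upward. A position with no move is L. Any other position is W if it can reach an L in one move, else L.
n=0: no move → L
n=1: reaches L-position 0 → W
n=2: only reaches 1(W), which is W → L
n=3: reaches L-position 2 → W
n=4: reaches L-position 2 → W
n=5: only reaches 4(W), which is W → L
n=6: reaches L-position 5 → W
n=7: only reaches 6(W), which is W → L
n=8: reaches L-position 7 → W
n=9: only reaches 6(W), 8(W), all W → L
n=10: reaches L-position 5 → W
n=11: only reaches 10(W), which is W → L
n=12: reaches L-position 9 → W
n=13: only reaches 12(W), which is W → L
n=14: reaches L-position 7 → W
n=15: only reaches 10(W), 12(W), 14(W), all W → L
n=16: reaches L-position 15 → W
n=17: only reaches 16(W), which is W → L
L entries with 0 ≤ n ≤ 17: n = 0, 2, 5, 7, 9, 11, 13, 15, 17; that makes 9.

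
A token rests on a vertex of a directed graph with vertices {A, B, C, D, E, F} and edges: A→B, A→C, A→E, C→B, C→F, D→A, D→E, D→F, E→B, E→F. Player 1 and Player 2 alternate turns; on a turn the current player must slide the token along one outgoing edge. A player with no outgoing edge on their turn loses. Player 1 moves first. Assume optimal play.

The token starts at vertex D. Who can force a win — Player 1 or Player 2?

Player 1 wins.

Build the W/L table. Terminal = L. A non-terminal position is W if it has a move to some L; otherwise it is L.
Every edge goes from a vertex to one that appears earlier in the order B, F, C, E, A, D, so processing vertices in that order labels each vertex after all of its successors.
B: no outgoing edge → L
F: no outgoing edge → L
C: W (go to F, an L position)
E: W (go to F, an L position)
A: W (go to B, an L position)
D: W (go to F, an L position)
The starting position D is W: Player 1 should move to F, handing over an L position.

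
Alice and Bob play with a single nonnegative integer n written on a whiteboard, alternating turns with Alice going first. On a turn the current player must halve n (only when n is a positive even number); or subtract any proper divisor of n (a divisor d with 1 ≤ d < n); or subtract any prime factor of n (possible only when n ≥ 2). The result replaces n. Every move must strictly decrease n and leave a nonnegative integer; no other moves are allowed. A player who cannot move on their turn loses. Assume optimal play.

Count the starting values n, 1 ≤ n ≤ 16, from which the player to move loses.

Build the W/L table. Terminal = L. A non-terminal position is W if it has a move to some L; otherwise it is L.
n=0: no move → L
n=1: no move → L
n=2: reaches L-position 0 → W
n=3: reaches L-position 0 → W
n=4: only reaches 2(W), 3(W), all W → L
n=5: reaches L-position 0 → W
n=6: reaches L-position 4 → W
n=7: reaches L-position 0 → W
n=8: reaches L-position 4 → W
n=9: only reaches 6(W), 8(W), all W → L
n=10: reaches L-position 9 → W
n=11: reaches L-position 0 → W
n=12: reaches L-position 9 → W
n=13: reaches L-position 0 → W
n=14: only reaches 7(W), 12(W), 13(W), all W → L
n=15: reaches L-position 14 → W
n=16: reaches L-position 14 → W
L entries with 1 ≤ n ≤ 16 (n=0 is outside the asked range and is not counted): n = 1, 4, 9, 14; that makes 4.

4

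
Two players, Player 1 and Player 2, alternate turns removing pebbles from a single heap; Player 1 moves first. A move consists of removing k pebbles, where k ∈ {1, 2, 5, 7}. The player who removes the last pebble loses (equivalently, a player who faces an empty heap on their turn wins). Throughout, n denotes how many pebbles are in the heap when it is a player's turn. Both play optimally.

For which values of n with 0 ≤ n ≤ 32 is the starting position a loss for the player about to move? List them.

1, 4, 7, 10, 13, 16, 19, 22, 25, 28, 31

Label each position W (a win for the player to move) or L (a loss). A position with no legal move is W; any other position is W exactly when some move reaches an L, and L when every move reaches a W.
n=0: no move; the opponent has just taken the last pebble and therefore loses → W
n=1: only reaches 0(W), which is W → L
n=2: reaches L-position 1 → W
n=3: reaches L-position 1 → W
n=4: only reaches 3(W), 2(W), all W → L
n=5: reaches L-position 4 → W
n=6: reaches L-position 4 → W
n=7: only reaches 6(W), 5(W), 2(W), 0(W), all W → L
n=8: reaches L-position 7 → W
n=9: reaches L-position 7 → W
n=10: only reaches 9(W), 8(W), 5(W), 3(W), all W → L
n=11: reaches L-position 10 → W
n=12: reaches L-position 10 → W
n=13: only reaches 12(W), 11(W), 8(W), 6(W), all W → L
n=14: reaches L-position 13 → W
n=15: reaches L-position 13 → W
n=16: only reaches 15(W), 14(W), 11(W), 9(W), all W → L
n=17: reaches L-position 16 → W
n=18: reaches L-position 16 → W
n=19: only reaches 18(W), 17(W), 14(W), 12(W), all W → L
n=20: reaches L-position 19 → W
n=21: reaches L-position 19 → W
n=22: only reaches 21(W), 20(W), 17(W), 15(W), all W → L
n=23: reaches L-position 22 → W
n=24: reaches L-position 22 → W
n=25: only reaches 24(W), 23(W), 20(W), 18(W), all W → L
n=26: reaches L-position 25 → W
n=27: reaches L-position 25 → W
n=28: only reaches 27(W), 26(W), 23(W), 21(W), all W → L
n=29: reaches L-position 28 → W
n=30: reaches L-position 28 → W
n=31: only reaches 30(W), 29(W), 26(W), 24(W), all W → L
n=32: reaches L-position 31 → W
Reading off the rows marked L gives the requested list; there are 11 such values of n.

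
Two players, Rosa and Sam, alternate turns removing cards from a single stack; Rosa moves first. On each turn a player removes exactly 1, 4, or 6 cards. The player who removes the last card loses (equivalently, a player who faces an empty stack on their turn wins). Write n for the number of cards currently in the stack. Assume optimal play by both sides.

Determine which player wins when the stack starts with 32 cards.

Rosa wins.

Positions with no move are W. A position that does have a move is losing for the player to move precisely when every available move leads to a winning position for the opponent. Fill in the labels:
n=0: no move; the opponent has just taken the last card and therefore loses → W
n=1: →0(W) only, which is W, so L
n=2: →1(L), so W
n=3: →2(W) only, which is W, so L
n=4: →3(L), so W
n=5: →1(L), so W
n=6: →5(W), 2(W), 0(W) — all W, so L
n=7: →6(L), so W
n=8: →7(W), 4(W), 2(W) — all W, so L
n=9: →8(L), so W
n=10: →6(L), so W
n=11: →10(W), 7(W), 5(W) — all W, so L
n=12: →11(L), so W
n=13: →12(W), 9(W), 7(W) — all W, so L
n=14: →13(L), so W
n=15: →11(L), so W
n=16: →15(W), 12(W), 10(W) — all W, so L
n=17: →16(L), so W
n=18: →17(W), 14(W), 12(W) — all W, so L
n=19: →18(L), so W
n=20: →16(L), so W
n=21: →20(W), 17(W), 15(W) — all W, so L
n=22: →21(L), so W
n=23: →22(W), 19(W), 17(W) — all W, so L
n=24: →23(L), so W
n=25: →21(L), so W
n=26: →25(W), 22(W), 20(W) — all W, so L
n=27: →26(L), so W
n=28: →27(W), 24(W), 22(W) — all W, so L
n=29: →28(L), so W
n=30: →26(L), so W
n=31: →30(W), 27(W), 25(W) — all W, so L
n=32: →31(L), so W
The starting position 32 is W: Rosa should remove 1, leaving 31, handing over an L position.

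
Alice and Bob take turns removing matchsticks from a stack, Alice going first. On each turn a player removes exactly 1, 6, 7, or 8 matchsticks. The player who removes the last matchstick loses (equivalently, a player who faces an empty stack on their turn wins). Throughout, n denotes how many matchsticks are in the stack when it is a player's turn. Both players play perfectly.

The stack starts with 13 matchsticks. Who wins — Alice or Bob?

Classify positions by backward induction: terminal positions (no move available) are W. From any other position, the mover wins iff some move reaches an L.
n=0: no move; the opponent has just taken the last matchstick and therefore loses → W
n=1: the only move is to 0(W), a W ⇒ L
n=2: can move to 1, which is L ⇒ W
n=3: the only move is to 2(W), a W ⇒ L
n=4: can move to 3, which is L ⇒ W
n=5: the only move is to 4(W), a W ⇒ L
n=6: can move to 5, which is L ⇒ W
n=7: can move to 1, which is L ⇒ W
n=8: can move to 1, which is L ⇒ W
n=9: can move to 3, which is L ⇒ W
n=10: can move to 3, which is L ⇒ W
n=11: can move to 5, which is L ⇒ W
n=12: can move to 5, which is L ⇒ W
n=13: can move to 5, which is L ⇒ W
From 13 Alice can remove 8, leaving 5, reaching an L position.

Alice wins.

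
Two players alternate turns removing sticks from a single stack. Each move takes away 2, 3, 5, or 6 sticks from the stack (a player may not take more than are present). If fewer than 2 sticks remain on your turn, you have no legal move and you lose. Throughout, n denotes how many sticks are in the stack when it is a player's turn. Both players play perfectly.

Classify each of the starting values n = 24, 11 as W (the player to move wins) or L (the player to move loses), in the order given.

Work bottom-up. With no move the player to move loses. Otherwise the position is W if at least one move leads to an L position for the opponent, and L if every move leads to a W.
n=0: no move → L
n=1: no move → L
n=2: reaches L-position 0 → W
n=3: reaches L-position 1 → W
n=4: reaches L-position 1 → W
n=5: reaches L-position 0 → W
n=6: reaches L-position 1 → W
n=7: reaches L-position 1 → W
n=8: only reaches 6(W), 5(W), 3(W), 2(W), all W → L
n=9: only reaches 7(W), 6(W), 4(W), 3(W), all W → L
n=10: reaches L-position 8 → W
n=11: reaches L-position 9 → W
n=12: reaches L-position 9 → W
n=13: reaches L-position 8 → W
n=14: reaches L-position 9 → W
n=15: reaches L-position 9 → W
n=16: only reaches 14(W), 13(W), 11(W), 10(W), all W → L
n=17: only reaches 15(W), 14(W), 12(W), 11(W), all W → L
n=18: reaches L-position 16 → W
n=19: reaches L-position 17 → W
n=20: reaches L-position 17 → W
n=21: reaches L-position 16 → W
n=22: reaches L-position 17 → W
n=23: reaches L-position 17 → W
n=24: only reaches 22(W), 21(W), 19(W), 18(W), all W → L

24: L, 11: W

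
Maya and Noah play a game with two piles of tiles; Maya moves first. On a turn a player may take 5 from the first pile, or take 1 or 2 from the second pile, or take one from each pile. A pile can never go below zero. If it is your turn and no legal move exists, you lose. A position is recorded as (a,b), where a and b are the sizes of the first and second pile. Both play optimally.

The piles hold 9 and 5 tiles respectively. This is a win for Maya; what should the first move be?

Move to (9,4).

Compute win/loss labels from the base case upward. A position with no move is L. Any other position is W if it can reach an L in one move, else L.
No move ever increases a pile, so every position that can arise here has a ≤ 9 and b ≤ 5; it is enough to label the cells with 0 ≤ a ≤ 9 and 0 ≤ b ≤ 5.
Every move lowers a or b (never raises either), so fill the grid row by row in increasing a, and left to right within a row: each cell's successors are then already labelled.
      b=0  b=1  b=2  b=3  b=4  b=5
a=0:    L    W    W    L    W    W
a=1:    L    W    W    L    W    W
a=2:    L    W    W    L    W    W
a=3:    L    W    W    L    W    W
a=4:    L    W    W    L    W    W
a=5:    W    W    L    W    W    L
a=6:    W    L    W    W    L    W
a=7:    W    L    W    W    L    W
a=8:    W    L    W    W    L    W
a=9:    W    L    W    W    L    W
Cells with no legal move (terminal, hence L): (0,0), (1,0), (2,0), (3,0), (4,0).
The remaining L cells, each justified by listing all of its moves:
(0,3): →(0,2)(W), (0,1)(W) — all W, so L
(1,3): →(1,2)(W), (1,1)(W), (0,2)(W) — all W, so L
(2,3): →(2,2)(W), (2,1)(W), (1,2)(W) — all W, so L
(3,3): →(3,2)(W), (3,1)(W), (2,2)(W) — all W, so L
(4,3): →(4,2)(W), (4,1)(W), (3,2)(W) — all W, so L
(5,2): →(0,2)(W), (5,1)(W), (5,0)(W), (4,1)(W) — all W, so L
(5,5): →(0,5)(W), (5,4)(W), (5,3)(W), (4,4)(W) — all W, so L
(6,1): →(1,1)(W), (6,0)(W), (5,0)(W) — all W, so L
(6,4): →(1,4)(W), (6,3)(W), (6,2)(W), (5,3)(W) — all W, so L
(7,1): →(2,1)(W), (7,0)(W), (6,0)(W) — all W, so L
(7,4): →(2,4)(W), (7,3)(W), (7,2)(W), (6,3)(W) — all W, so L
(8,1): →(3,1)(W), (8,0)(W), (7,0)(W) — all W, so L
(8,4): →(3,4)(W), (8,3)(W), (8,2)(W), (7,3)(W) — all W, so L
(9,1): →(4,1)(W), (9,0)(W), (8,0)(W) — all W, so L
(9,4): →(4,4)(W), (9,3)(W), (9,2)(W), (8,3)(W) — all W, so L
Every other cell has at least one move into one of the L cells above, so it is W.
From (9,5), the L positions reachable in one move are: (9,4), (8,4). Any move reaching one of these is winning.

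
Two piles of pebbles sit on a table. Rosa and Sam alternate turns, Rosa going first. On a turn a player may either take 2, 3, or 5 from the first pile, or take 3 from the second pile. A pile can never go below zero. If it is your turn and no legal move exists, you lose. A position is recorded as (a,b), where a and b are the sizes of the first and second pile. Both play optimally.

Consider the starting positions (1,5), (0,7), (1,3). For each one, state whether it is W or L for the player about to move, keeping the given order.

(1,5): W, (0,7): L, (1,3): W

Use the standard recursion: the mover loses at a terminal position; elsewhere, the mover wins exactly when some move hands the opponent an L position.
No move ever increases a pile, so every position that can arise here has a ≤ 1 and b ≤ 7; it is enough to label the cells with 0 ≤ a ≤ 1 and 0 ≤ b ≤ 7.
Every move lowers a or b (never raises either), so fill the grid row by row in increasing a, and left to right within a row: each cell's successors are then already labelled.
      b=0  b=1  b=2  b=3  b=4  b=5  b=6  b=7
a=0:    L    L    L    W    W    W    L    L
a=1:    L    L    L    W    W    W    L    L
Cells with no legal move (terminal, hence L): (0,0), (0,1), (0,2), (1,0), (1,1), (1,2).
The remaining L cells, each justified by listing all of its moves:
(0,6): →(0,3)(W) only, which is W, so L
(0,7): →(0,4)(W) only, which is W, so L
(1,6): →(1,3)(W) only, which is W, so L
(1,7): →(1,4)(W) only, which is W, so L
Every other cell has at least one move into one of the L cells above, so it is W.
(1,5): the move to (1,2) reaches an L cell, so W
(0,7): one of the L cells justified above, so L
(1,3): the move to (1,0) reaches an L cell, so W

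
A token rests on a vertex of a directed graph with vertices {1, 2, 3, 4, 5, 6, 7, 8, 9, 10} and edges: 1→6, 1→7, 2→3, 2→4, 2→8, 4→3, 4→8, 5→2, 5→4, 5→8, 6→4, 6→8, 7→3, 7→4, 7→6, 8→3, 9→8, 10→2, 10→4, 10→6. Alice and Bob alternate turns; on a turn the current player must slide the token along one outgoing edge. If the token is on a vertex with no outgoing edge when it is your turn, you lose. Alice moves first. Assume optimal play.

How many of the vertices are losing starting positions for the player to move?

Label each position W (a win for the player to move) or L (a loss). A position with no legal move is L; any other position is W exactly when some move reaches an L, and L when every move reaches a W.
Every edge goes from a vertex to one that appears earlier in the order 3, 8, 4, 2, 6, 9, 7, 10, 5, 1, so processing vertices in that order labels each vertex after all of its successors.
3: no outgoing edge → L
8: →3(L), so W
4: →3(L), so W
2: →3(L), so W
6: →4(W), 8(W) — all W, so L
9: →8(W) only, which is W, so L
7: →6(L), so W
10: →6(L), so W
5: →2(W), 4(W), 8(W) — all W, so L
1: →6(L), so W
The L vertices are 3, 5, 6, 9; that is 4 in all.

4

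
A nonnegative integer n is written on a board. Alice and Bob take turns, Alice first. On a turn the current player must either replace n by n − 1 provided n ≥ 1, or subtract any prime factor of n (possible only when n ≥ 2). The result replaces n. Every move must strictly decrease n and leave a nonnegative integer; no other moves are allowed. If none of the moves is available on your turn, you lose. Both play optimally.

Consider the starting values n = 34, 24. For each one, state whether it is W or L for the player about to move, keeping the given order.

34: W, 24: L

Positions with no move are L. A position that does have a move is losing for the player to move precisely when every available move leads to a winning position for the opponent. Fill in the labels:
n=0: no move → L
n=1: W (go to 0, an L position)
n=2: W (go to 0, an L position)
n=3: W (go to 0, an L position)
n=4: L (options 2(W), 3(W) are all W)
n=5: W (go to 0, an L position)
n=6: W (go to 4, an L position)
n=7: W (go to 0, an L position)
n=8: L (options 6(W), 7(W) are all W)
n=9: W (go to 8, an L position)
n=10: W (go to 8, an L position)
n=11: W (go to 0, an L position)
n=12: L (options 9(W), 10(W), 11(W) are all W)
n=13: W (go to 0, an L position)
n=14: W (go to 12, an L position)
n=15: W (go to 12, an L position)
n=16: L (options 14(W), 15(W) are all W)
n=17: W (go to 0, an L position)
n=18: W (go to 16, an L position)
n=19: W (go to 0, an L position)
n=20: L (options 15(W), 18(W), 19(W) are all W)
n=21: W (go to 20, an L position)
n=22: W (go to 20, an L position)
n=23: W (go to 0, an L position)
n=24: L (options 21(W), 22(W), 23(W) are all W)
n=25: W (go to 20, an L position)
n=26: W (go to 24, an L position)
n=27: W (go to 24, an L position)
n=28: L (options 21(W), 26(W), 27(W) are all W)
n=29: W (go to 0, an L position)
n=30: W (go to 28, an L position)
n=31: W (go to 0, an L position)
n=32: L (options 30(W), 31(W) are all W)
n=33: W (go to 32, an L position)
n=34: W (go to 32, an L position)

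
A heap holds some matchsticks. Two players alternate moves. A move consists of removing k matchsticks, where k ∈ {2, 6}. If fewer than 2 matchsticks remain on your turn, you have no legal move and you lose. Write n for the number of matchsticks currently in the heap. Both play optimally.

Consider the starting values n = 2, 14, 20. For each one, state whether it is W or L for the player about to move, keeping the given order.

2: W, 14: W, 20: L

Classify positions by backward induction: terminal positions (no move available) are L. From any other position, the mover wins iff some move reaches an L.
n=0: no move → L
n=1: no move → L
n=2: reaches L-position 0 → W
n=3: reaches L-position 1 → W
n=4: only reaches 2(W), which is W → L
n=5: only reaches 3(W), which is W → L
n=6: reaches L-position 4 → W
n=7: reaches L-position 5 → W
n=8: only reaches 6(W), 2(W), all W → L
n=9: only reaches 7(W), 3(W), all W → L
n=10: reaches L-position 8 → W
n=11: reaches L-position 9 → W
n=12: only reaches 10(W), 6(W), all W → L
n=13: only reaches 11(W), 7(W), all W → L
n=14: reaches L-position 12 → W
n=15: reaches L-position 13 → W
n=16: only reaches 14(W), 10(W), all W → L
n=17: only reaches 15(W), 11(W), all W → L
n=18: reaches L-position 16 → W
n=19: reaches L-position 17 → W
n=20: only reaches 18(W), 14(W), all W → L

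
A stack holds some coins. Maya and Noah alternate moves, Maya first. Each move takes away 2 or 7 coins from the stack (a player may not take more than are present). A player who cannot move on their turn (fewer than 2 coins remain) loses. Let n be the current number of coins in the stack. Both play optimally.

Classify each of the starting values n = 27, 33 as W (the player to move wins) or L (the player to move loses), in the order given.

Label each position W (a win for the player to move) or L (a loss). A position with no legal move is L; any other position is W exactly when some move reaches an L, and L when every move reaches a W.
n=0: no move → L
n=1: no move → L
n=2: reaches L-position 0 → W
n=3: reaches L-position 1 → W
n=4: only reaches 2(W), which is W → L
n=5: only reaches 3(W), which is W → L
n=6: reaches L-position 4 → W
n=7: reaches L-position 5 → W
n=8: reaches L-position 1 → W
n=9: only reaches 7(W), 2(W), all W → L
n=10: only reaches 8(W), 3(W), all W → L
n=11: reaches L-position 9 → W
n=12: reaches L-position 10 → W
n=13: only reaches 11(W), 6(W), all W → L
n=14: only reaches 12(W), 7(W), all W → L
n=15: reaches L-position 13 → W
n=16: reaches L-position 14 → W
n=17: reaches L-position 10 → W
n=18: only reaches 16(W), 11(W), all W → L
n=19: only reaches 17(W), 12(W), all W → L
n=20: reaches L-position 18 → W
n=21: reaches L-position 19 → W
n=22: only reaches 20(W), 15(W), all W → L
n=23: only reaches 21(W), 16(W), all W → L
n=24: reaches L-position 22 → W
n=25: reaches L-position 23 → W
n=26: reaches L-position 19 → W
n=27: only reaches 25(W), 20(W), all W → L
n=28: only reaches 26(W), 21(W), all W → L
n=29: reaches L-position 27 → W
n=30: reaches L-position 28 → W
n=31: only reaches 29(W), 24(W), all W → L
n=32: only reaches 30(W), 25(W), all W → L
n=33: reaches L-position 31 → W

27: L, 33: W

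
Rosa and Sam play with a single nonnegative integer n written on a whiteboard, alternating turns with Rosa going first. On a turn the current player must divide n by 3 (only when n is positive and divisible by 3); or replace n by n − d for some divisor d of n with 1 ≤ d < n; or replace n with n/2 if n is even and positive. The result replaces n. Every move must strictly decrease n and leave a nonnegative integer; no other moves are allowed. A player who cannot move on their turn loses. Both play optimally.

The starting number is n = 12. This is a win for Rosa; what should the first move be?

Move to 4.

Compute win/loss labels from the base case upward. A position with no move is L. Any other position is W if it can reach an L in one move, else L.
n=0: no move → L
n=1: no move → L
n=2: can move to 1, which is L ⇒ W
n=3: can move to 1, which is L ⇒ W
n=4: moves to 2(W), 3(W); every one is W ⇒ L
n=5: can move to 4, which is L ⇒ W
n=6: can move to 4, which is L ⇒ W
n=7: the only move is to 6(W), a W ⇒ L
n=8: can move to 4, which is L ⇒ W
n=9: moves to 3(W), 6(W), 8(W); every one is W ⇒ L
n=10: can move to 9, which is L ⇒ W
n=11: the only move is to 10(W), a W ⇒ L
n=12: can move to 4, which is L ⇒ W
From 12, the L positions reachable in one move are: 4, 9, 11. Any move reaching one of these is winning.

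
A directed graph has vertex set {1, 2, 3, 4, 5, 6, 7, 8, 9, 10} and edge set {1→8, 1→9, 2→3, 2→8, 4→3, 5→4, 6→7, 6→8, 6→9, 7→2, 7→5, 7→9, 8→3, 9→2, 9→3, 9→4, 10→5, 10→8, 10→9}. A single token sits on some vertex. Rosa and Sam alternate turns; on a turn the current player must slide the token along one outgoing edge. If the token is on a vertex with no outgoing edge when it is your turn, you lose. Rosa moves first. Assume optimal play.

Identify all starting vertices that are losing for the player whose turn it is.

1, 3, 5, 6

Use the standard recursion: the mover loses at a terminal position; elsewhere, the mover wins exactly when some move hands the opponent an L position.
Every edge goes from a vertex to one that appears earlier in the order 3, 4, 8, 5, 2, 9, 10, 7, 6, 1, so processing vertices in that order labels each vertex after all of its successors.
3: no outgoing edge → L
4: W (go to 3, an L position)
8: W (go to 3, an L position)
5: L (sole option 4(W) is W)
2: W (go to 3, an L position)
9: W (go to 3, an L position)
10: W (go to 5, an L position)
7: W (go to 5, an L position)
6: L (options 7(W), 9(W), 8(W) are all W)
1: L (options 9(W), 8(W) are all W)
The losing starting vertices are exactly the entries labelled L in this table (4 of them).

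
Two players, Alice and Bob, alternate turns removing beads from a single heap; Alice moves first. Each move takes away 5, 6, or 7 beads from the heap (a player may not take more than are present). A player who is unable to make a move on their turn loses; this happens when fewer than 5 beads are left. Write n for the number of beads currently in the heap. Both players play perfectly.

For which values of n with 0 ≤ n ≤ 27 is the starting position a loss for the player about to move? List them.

Use the standard recursion: the mover loses at a terminal position; elsewhere, the mover wins exactly when some move hands the opponent an L position.
n=0: no move → L
n=1: no move → L
n=2: no move → L
n=3: no move → L
n=4: no move → L
n=5: reaches L-position 0 → W
n=6: reaches L-position 1 → W
n=7: reaches L-position 2 → W
n=8: reaches L-position 3 → W
n=9: reaches L-position 4 → W
n=10: reaches L-position 4 → W
n=11: reaches L-position 4 → W
n=12: only reaches 7(W), 6(W), 5(W), all W → L
n=13: only reaches 8(W), 7(W), 6(W), all W → L
n=14: only reaches 9(W), 8(W), 7(W), all W → L
n=15: only reaches 10(W), 9(W), 8(W), all W → L
n=16: only reaches 11(W), 10(W), 9(W), all W → L
n=17: reaches L-position 12 → W
n=18: reaches L-position 13 → W
n=19: reaches L-position 14 → W
n=20: reaches L-position 15 → W
n=21: reaches L-position 16 → W
n=22: reaches L-position 16 → W
n=23: reaches L-position 16 → W
n=24: only reaches 19(W), 18(W), 17(W), all W → L
n=25: only reaches 20(W), 19(W), 18(W), all W → L
n=26: only reaches 21(W), 20(W), 19(W), all W → L
n=27: only reaches 22(W), 21(W), 20(W), all W → L
Reading off the rows marked L gives the requested list; there are 14 such values of n.

0, 1, 2, 3, 4, 12, 13, 14, 15, 16, 24, 25, 26, 27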